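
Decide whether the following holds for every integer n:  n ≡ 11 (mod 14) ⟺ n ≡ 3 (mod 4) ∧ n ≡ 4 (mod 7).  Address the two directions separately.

[⇒] This fails: n = 25 gives 25 ≡ 11 (mod 14) but 25 ≡ 1 (mod 4), so the conjunction on the right does not hold.

[⇐] Conversely, if n ≡ 3 (mod 4) and n ≡ 4 (mod 7), then by the Chinese remainder theorem n ≡ 11 (mod 28). Since 11 ≡ 11 (mod 14) and 14 ∣ 28, we get n ≡ 11 (mod 14).

Not equivalent: only (⇐) holds.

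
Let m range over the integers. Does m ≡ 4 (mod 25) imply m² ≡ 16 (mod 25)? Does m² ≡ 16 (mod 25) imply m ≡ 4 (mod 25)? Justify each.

(→) Suppose m ≡ 4 (mod 25). Write m = 25j + 4. Then (25j + 4)² = 625j² + 200j + 16 = 25(25j² + 8j) + 16, so m² ≡ 16 (mod 25).

(←) This fails: take m = 21. Then 21² = 441 ≡ 16 (mod 25), yet 21 ≡ 21 (mod 25), not 4.

(⇒) holds; (⇐) fails.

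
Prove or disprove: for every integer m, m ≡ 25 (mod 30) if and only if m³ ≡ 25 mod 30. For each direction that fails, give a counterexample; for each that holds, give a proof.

Converse. Suppose m³ ≡ 25 (mod 30). The only residue r in {0, …, 29} with r³ ≡ 25 (mod 30) is r = 25, so m ≡ 25 (mod 30).

Forward direction. Suppose m ≡ 25 (mod 30). Write m = 30j + 25. Then (30j + 25)³ = 27000j³ + 67500j² + 56250j + 15625 = 30(900j³ + 2250j² + 1875j + 520) + 25, so m³ ≡ 25 (mod 30).

Equivalent; both directions hold.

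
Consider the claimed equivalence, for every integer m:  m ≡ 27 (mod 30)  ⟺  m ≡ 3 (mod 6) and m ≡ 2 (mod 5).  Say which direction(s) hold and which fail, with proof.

[⇒] Suppose m ≡ 27 (mod 30); write m = 30j + 27. Since 6 ∣ 30, reducing mod 6 gives m ≡ 27 ≡ 3 (mod 6); since 5 ∣ 30, reducing mod 5 gives m ≡ 27 ≡ 2 (mod 5).

[⇐] Conversely, if m ≡ 3 (mod 6) and m ≡ 2 (mod 5), then by the Chinese remainder theorem m ≡ 27 (mod 30). This is exactly m ≡ 27 (mod 30).

Both implications hold.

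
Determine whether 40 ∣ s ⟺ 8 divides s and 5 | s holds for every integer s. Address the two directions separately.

Equivalent; both directions hold.

(⟹) If 40 ∣ s, write s = 40q. Since 40 = 5·8, s = 8·(5q), so 8 ∣ s; and since 40 = 8·5, s = 5·(8q), so 5 ∣ s.

(⟸) Suppose 8 ∣ s and 5 ∣ s. Any common multiple of 8 and 5 is a multiple of their lcm; here gcd(8, 5) = 1, so lcm(8, 5) = 8·5 = 40, so 40 ∣ s.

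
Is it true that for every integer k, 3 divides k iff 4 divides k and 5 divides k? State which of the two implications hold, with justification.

Both directions fail.

[⇒] This fails: take k = 3. Certainly 3 ∣ 3, but 4 ∤ 3.

[⇐] This fails: take k = 20. Both 4 ∣ 20 and 5 ∣ 20, yet 20 is not a multiple of 3 (since 20 = 6·3 + 2), so 3 ∤ 20.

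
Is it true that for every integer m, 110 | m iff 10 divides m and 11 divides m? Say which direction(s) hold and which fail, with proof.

(→) If 110 ∣ m, write m = 110q. Since 110 = 11·10, m = 10·(11q), so 10 ∣ m; and since 110 = 10·11, m = 11·(10q), so 11 ∣ m.

(←) Suppose 10 ∣ m and 11 ∣ m. Any common multiple of 10 and 11 is a multiple of their lcm; here gcd(10, 11) = 1, so lcm(10, 11) = 10·11 = 110, so 110 ∣ m.

Both directions hold.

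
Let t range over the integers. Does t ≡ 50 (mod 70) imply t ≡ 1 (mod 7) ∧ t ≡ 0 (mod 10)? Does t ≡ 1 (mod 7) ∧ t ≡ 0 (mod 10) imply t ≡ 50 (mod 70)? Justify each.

(→) Suppose t ≡ 50 (mod 70); write t = 70j + 50. Since 7 ∣ 70, reducing mod 7 gives t ≡ 50 ≡ 1 (mod 7); since 10 ∣ 70, reducing mod 10 gives t ≡ 50 ≡ 0 (mod 10).

(←) Conversely, if t ≡ 1 (mod 7) and t ≡ 0 (mod 10), then by the Chinese remainder theorem t ≡ 50 (mod 70). This is exactly t ≡ 50 (mod 70).

Both directions hold.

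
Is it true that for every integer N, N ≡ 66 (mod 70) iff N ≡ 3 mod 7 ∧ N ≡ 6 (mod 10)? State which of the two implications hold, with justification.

[⇐] If N ≡ 3 (mod 7) and N ≡ 6 (mod 10), then by the Chinese remainder theorem N ≡ 66 (mod 70). This is exactly N ≡ 66 (mod 70).

[⇒] Suppose N ≡ 66 (mod 70); write N = 70j + 66. Since 7 ∣ 70, reducing mod 7 gives N ≡ 66 ≡ 3 (mod 7); since 10 ∣ 70, reducing mod 10 gives N ≡ 66 ≡ 6 (mod 10).

The biconditional holds.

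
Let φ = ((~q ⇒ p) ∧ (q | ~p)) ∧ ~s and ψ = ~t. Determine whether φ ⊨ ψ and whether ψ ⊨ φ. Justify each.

(⇒) This fails. Under q = T, s = F, p = T, t = T, the left side is true but the right side is false.

(⇐) This fails. Under q = F, s = F, p = F, t = F, the left side is false but the right side is true.

Both directions fail.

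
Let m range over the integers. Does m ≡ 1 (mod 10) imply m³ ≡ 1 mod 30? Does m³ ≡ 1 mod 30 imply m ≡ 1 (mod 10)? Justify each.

(⇒) This fails: take m = 11. Then 11 ≡ 1 (mod 10), but 11³ = 1331 ≡ 11 (mod 30), not 1.

(⇐) Conversely, the residues r modulo 30 with r³ ≡ 1 (mod 30) are exactly {1}, and each is ≡ 1 (mod 10).

(⇒) fails; (⇐) holds.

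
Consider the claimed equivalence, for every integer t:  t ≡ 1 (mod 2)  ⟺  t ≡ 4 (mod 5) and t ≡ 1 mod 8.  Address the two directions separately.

(⇒) This fails: t = 1 gives 1 ≡ 1 (mod 2) but 1 ≡ 1 (mod 5), so the conjunction on the right does not hold.

(⇐) Conversely, if t ≡ 4 (mod 5) and t ≡ 1 (mod 8), then by the Chinese remainder theorem t ≡ 9 (mod 40). Since 9 ≡ 1 (mod 2) and 2 ∣ 40, we get t ≡ 1 (mod 2).

Only the converse holds.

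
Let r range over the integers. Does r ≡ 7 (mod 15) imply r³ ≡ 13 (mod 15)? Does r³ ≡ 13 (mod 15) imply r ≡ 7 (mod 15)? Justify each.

(⟸) Suppose r³ ≡ 13 (mod 15). The only residue r in {0, …, 14} with r³ ≡ 13 (mod 15) is r = 7, so r ≡ 7 (mod 15).

(⟹) Suppose r ≡ 7 (mod 15). Write r = 15j + 7. Then (15j + 7)³ = 3375j³ + 4725j² + 2205j + 343 = 15(225j³ + 315j² + 147j + 22) + 13, so r³ ≡ 13 (mod 15).

Equivalent; both directions hold.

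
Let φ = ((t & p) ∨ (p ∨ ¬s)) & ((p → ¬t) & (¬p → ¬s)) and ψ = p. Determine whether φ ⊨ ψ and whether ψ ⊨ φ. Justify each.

Both directions fail.

(⇒) This fails. Under s = F, t = F, p = F, the left side is true but the right side is false.

(⇐) This fails. Under s = F, t = T, p = T, the left side is false but the right side is true.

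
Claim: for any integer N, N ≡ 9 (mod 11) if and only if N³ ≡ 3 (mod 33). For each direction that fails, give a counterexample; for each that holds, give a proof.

[⇒] This fails: take N = 20. Then 20 ≡ 9 (mod 11), but 20³ = 8000 ≡ 14 (mod 33), not 3.

[⇐] Conversely, the residues r modulo 33 with r³ ≡ 3 (mod 33) are exactly {9}, and each is ≡ 9 (mod 11).

Only the reverse direction holds.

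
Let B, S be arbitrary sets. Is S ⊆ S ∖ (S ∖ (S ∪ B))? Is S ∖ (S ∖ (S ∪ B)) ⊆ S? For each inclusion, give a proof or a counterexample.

(⟹) Let x ∈ S. Then either x ∈ S and x ∉ B; or x ∈ B ∩ S. In each case x ∈ S ∖ (S ∖ (S ∪ B)), so S ⊆ S ∖ (S ∖ (S ∪ B)).

(⟸) Let x ∈ S ∖ (S ∖ (S ∪ B)). Then either x ∈ S and x ∉ B; or x ∈ B ∩ S. In each case x ∈ S, so S ∖ (S ∖ (S ∪ B)) ⊆ S.

The two sets are equal.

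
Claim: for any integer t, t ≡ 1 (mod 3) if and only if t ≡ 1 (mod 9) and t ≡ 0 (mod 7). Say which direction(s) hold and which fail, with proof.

(→) This fails: t = 1 gives 1 ≡ 1 (mod 3) but 1 ≡ 1 (mod 7), so the conjunction on the right does not hold.

(←) Conversely, if t ≡ 1 (mod 9) and t ≡ 0 (mod 7), then by the Chinese remainder theorem t ≡ 28 (mod 63). Since 28 ≡ 1 (mod 3) and 3 ∣ 63, we get t ≡ 1 (mod 3).

Only the reverse direction holds.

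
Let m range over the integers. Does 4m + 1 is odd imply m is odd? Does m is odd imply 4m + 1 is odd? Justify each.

(→) This fails: take m = 0. Then 4m + 1 = 1, which is odd, yet m = 0 is even, not odd.

(←) Suppose m is odd. Since 4 is even, 4m is even for every m, so 4m + 1 has the same parity as 1, which is odd. Hence 4m + 1 is odd.

The forward direction fails; the converse holds.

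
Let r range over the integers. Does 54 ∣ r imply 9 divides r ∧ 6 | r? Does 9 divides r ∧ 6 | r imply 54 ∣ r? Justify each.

(⟹) If 54 ∣ r, write r = 54q. Since 54 = 6·9, r = 9·(6q), so 9 ∣ r; and since 54 = 9·6, r = 6·(9q), so 6 ∣ r.

(⟸) This fails: take r = 18. Both 9 ∣ 18 and 6 ∣ 18, yet 18 is not a multiple of 54 (since 18 = 0·54 + 18), so 54 ∤ 18.

Only the forward implication holds.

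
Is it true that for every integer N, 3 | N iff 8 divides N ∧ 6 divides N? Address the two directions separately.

(⇒) fails; (⇐) holds.

(⟹) This fails: take N = 3. Certainly 3 ∣ 3, but 8 ∤ 3.

(⟸) Suppose 8 ∣ N and 6 ∣ N. Any common multiple of 8 and 6 is a multiple of their lcm; here lcm(8, 6) = 8·6/gcd(8, 6) = 48/2 = 24, so 24 ∣ N. Since 3 ∣ 24, it follows that 3 ∣ N.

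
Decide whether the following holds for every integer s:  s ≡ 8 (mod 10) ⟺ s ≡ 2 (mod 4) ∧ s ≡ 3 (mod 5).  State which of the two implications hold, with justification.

Only the reverse direction holds.

(⟸) If s ≡ 2 (mod 4) and s ≡ 3 (mod 5), then by the Chinese remainder theorem s ≡ 18 (mod 20). Since 18 ≡ 8 (mod 10) and 10 ∣ 20, we get s ≡ 8 (mod 10).

(⟹) This fails: s = 8 gives 8 ≡ 8 (mod 10) but 8 ≡ 0 (mod 4), so the conjunction on the right does not hold.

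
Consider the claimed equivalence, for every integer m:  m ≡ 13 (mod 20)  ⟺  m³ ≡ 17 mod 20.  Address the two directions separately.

(→) Suppose m ≡ 13 (mod 20). Write m = 20j + 13. Then (20j + 13)³ = 8000j³ + 15600j² + 10140j + 2197 = 20(400j³ + 780j² + 507j + 109) + 17, so m³ ≡ 17 (mod 20).

(←) Conversely, suppose m³ ≡ 17 (mod 20). The only residue r in {0, …, 19} with r³ ≡ 17 (mod 20) is r = 13, so m ≡ 13 (mod 20).

Both implications hold.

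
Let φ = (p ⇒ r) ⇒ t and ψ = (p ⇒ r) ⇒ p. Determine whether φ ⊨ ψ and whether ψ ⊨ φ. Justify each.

Neither direction holds.

(⇒) This fails. Under t = T, p = F, r = F, the left side is true but the right side is false.

(⇐) This fails. Under t = F, p = T, r = T, the left side is false but the right side is true.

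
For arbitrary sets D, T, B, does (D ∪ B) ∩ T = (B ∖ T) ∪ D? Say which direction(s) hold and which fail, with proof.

Both inclusions fail.

(⊆) This inclusion fails. Take D = ∅, T = {1}, B = {1}; then 1 ∈ (D ∪ B) ∩ T but 1 ∉ (B ∖ T) ∪ D.

(⊇) This inclusion fails. Take D = {1}, T = ∅, B = ∅; then 1 ∈ (B ∖ T) ∪ D but 1 ∉ (D ∪ B) ∩ T.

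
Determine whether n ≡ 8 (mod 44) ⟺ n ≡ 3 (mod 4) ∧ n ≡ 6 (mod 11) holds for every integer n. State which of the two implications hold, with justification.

Both directions fail.

Forward direction. This fails: n = 8 gives 8 ≡ 8 (mod 44) but 8 ≡ 0 (mod 4), so the conjunction on the right does not hold.

Converse. This fails: n = 39 satisfies both congruences on the right (39 ≡ 3 mod 4 and 39 ≡ 6 mod 11) yet 39 ≡ 39 (mod 44), not 8.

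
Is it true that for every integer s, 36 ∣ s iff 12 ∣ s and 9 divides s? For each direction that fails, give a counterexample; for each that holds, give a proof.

(⇒) If 36 ∣ s, write s = 36q. Since 36 = 3·12, s = 12·(3q), so 12 ∣ s; and since 36 = 4·9, s = 9·(4q), so 9 ∣ s.

(⇐) Suppose 12 ∣ s and 9 ∣ s. Any common multiple of 12 and 9 is a multiple of their lcm; here lcm(12, 9) = 12·9/gcd(12, 9) = 108/3 = 36, so 36 ∣ s.

Equivalent; both directions hold.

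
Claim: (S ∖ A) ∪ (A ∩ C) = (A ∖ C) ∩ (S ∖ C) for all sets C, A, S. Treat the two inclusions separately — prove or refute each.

(⊆) This inclusion fails. Take C = {1}, A = {1}, S = ∅; then 1 ∈ (S ∖ A) ∪ (A ∩ C) but 1 ∉ (A ∖ C) ∩ (S ∖ C).

(⊇) This inclusion fails. Take C = ∅, A = {1}, S = {1}; then 1 ∈ (A ∖ C) ∩ (S ∖ C) but 1 ∉ (S ∖ A) ∪ (A ∩ C).

Both inclusions fail.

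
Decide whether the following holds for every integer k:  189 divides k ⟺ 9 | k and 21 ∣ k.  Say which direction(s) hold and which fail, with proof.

(→) If 189 ∣ k, write k = 189q. Since 189 = 21·9, k = 9·(21q), so 9 ∣ k; and since 189 = 9·21, k = 21·(9q), so 21 ∣ k.

(←) This fails: take k = 63. Both 9 ∣ 63 and 21 ∣ 63, yet 63 is not a multiple of 189 (since 63 = 0·189 + 63), so 189 ∤ 63.

Not equivalent: only (⇒) holds.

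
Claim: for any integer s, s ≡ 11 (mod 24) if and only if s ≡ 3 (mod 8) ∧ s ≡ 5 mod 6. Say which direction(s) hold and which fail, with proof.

Both directions hold; the statement is true.

(←) If s ≡ 3 (mod 8) and s ≡ 5 (mod 6), then by the Chinese remainder theorem s ≡ 11 (mod 24). This is exactly s ≡ 11 (mod 24).

(→) Suppose s ≡ 11 (mod 24); write s = 24j + 11. Since 8 ∣ 24, reducing mod 8 gives s ≡ 11 ≡ 3 (mod 8); since 6 ∣ 24, reducing mod 6 gives s ≡ 11 ≡ 5 (mod 6).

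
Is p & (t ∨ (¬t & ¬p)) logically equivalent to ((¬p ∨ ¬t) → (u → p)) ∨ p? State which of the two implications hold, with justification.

Only the forward implication holds.

(⇒) Assume the antecedent. If t is true, the antecedent forces (t = T, p = T, u = F) or (t = T, p = T, u = T), and ((¬p ∨ ¬t) → (u → p)) ∨ p holds there. If t is false, the antecedent cannot hold. Either way ((¬p ∨ ¬t) → (u → p)) ∨ p holds.

(⇐) This fails. Under t = F, p = F, u = F, the left side is false but the right side is true.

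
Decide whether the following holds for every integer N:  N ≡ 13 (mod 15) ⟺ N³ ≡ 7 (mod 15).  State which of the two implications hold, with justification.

Equivalent; both directions hold.

[⇒] Suppose N ≡ 13 (mod 15). Write N = 15j + 13. Then (15j + 13)³ = 3375j³ + 8775j² + 7605j + 2197 = 15(225j³ + 585j² + 507j + 146) + 7, so N³ ≡ 7 (mod 15).

[⇐] Conversely, suppose N³ ≡ 7 (mod 15). The only residue r in {0, …, 14} with r³ ≡ 7 (mod 15) is r = 13, so N ≡ 13 (mod 15).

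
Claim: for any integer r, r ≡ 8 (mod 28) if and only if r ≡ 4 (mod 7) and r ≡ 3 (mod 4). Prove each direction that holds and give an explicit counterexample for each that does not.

Neither direction holds.

(→) This fails: r = 8 gives 8 ≡ 8 (mod 28) but 8 ≡ 1 (mod 7), so the conjunction on the right does not hold.

(←) This fails: r = 11 satisfies both congruences on the right (11 ≡ 4 mod 7 and 11 ≡ 3 mod 4) yet 11 ≡ 11 (mod 28), not 8.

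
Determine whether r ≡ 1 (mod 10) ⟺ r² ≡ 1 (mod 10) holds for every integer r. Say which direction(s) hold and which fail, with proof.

(→) Suppose r ≡ 1 (mod 10). Write r = 10j + 1. Then (10j + 1)² = 100j² + 20j + 1 = 10(10j² + 2j) + 1, so r² ≡ 1 (mod 10).

(←) This fails: take r = 9. Then 9² = 81 ≡ 1 (mod 10), yet 9 ≡ 9 (mod 10), not 1.

The forward direction holds; the converse fails.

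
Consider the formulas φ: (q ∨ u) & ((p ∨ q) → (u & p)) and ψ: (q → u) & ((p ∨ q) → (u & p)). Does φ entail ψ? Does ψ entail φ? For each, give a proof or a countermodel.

Forward direction. Assume the antecedent. If q is true, the antecedent forces (q = T, p = T, u = T), and (q → u) & ((p ∨ q) → (u & p)) holds there. If q is false, the antecedent forces (q = F, p = F, u = T) or (q = F, p = T, u = T), and (q → u) & ((p ∨ q) → (u & p)) holds there. Either way (q → u) & ((p ∨ q) → (u & p)) holds.

Converse. This fails. Under q = F, p = F, u = F, the left side is false but the right side is true.

Only the forward direction holds.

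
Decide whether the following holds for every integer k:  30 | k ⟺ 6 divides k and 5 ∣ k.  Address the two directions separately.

Both directions hold; the statement is true.

(→) If 30 ∣ k, write k = 30q. Since 30 = 5·6, k = 6·(5q), so 6 ∣ k; and since 30 = 6·5, k = 5·(6q), so 5 ∣ k.

(←) Suppose 6 ∣ k and 5 ∣ k. Any common multiple of 6 and 5 is a multiple of their lcm; here gcd(6, 5) = 1, so lcm(6, 5) = 6·5 = 30, so 30 ∣ k.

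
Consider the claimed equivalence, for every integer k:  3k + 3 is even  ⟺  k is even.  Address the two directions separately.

[⇒] This fails: k = 3 gives 3k + 3 = 12, which is even, but 3 is odd, not even.

[⇐] This also fails: k = 6 is even, but 3k + 3 = 21 is odd, not even.

Neither implication holds.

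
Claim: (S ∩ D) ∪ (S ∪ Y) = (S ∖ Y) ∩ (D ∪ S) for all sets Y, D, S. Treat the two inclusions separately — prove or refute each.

Only the reverse inclusion holds.

(⟹) This inclusion fails. Take Y = {1}, D = ∅, S = ∅; then 1 ∈ (S ∩ D) ∪ (S ∪ Y) but 1 ∉ (S ∖ Y) ∩ (D ∪ S).

(⟸) Let x ∈ (S ∖ Y) ∩ (D ∪ S). Then either x ∈ S and x ∉ Y, D; or x ∈ D ∩ S and x ∉ Y. In each case x ∈ (S ∩ D) ∪ (S ∪ Y), so (S ∖ Y) ∩ (D ∪ S) ⊆ (S ∩ D) ∪ (S ∪ Y).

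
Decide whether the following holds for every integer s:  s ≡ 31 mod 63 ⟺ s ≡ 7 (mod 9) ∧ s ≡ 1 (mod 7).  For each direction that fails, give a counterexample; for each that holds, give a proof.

(⟹) This fails: s = 31 gives 31 ≡ 31 (mod 63) but 31 ≡ 4 (mod 9), so the conjunction on the right does not hold.

(⟸) This fails: s = 43 satisfies both congruences on the right (43 ≡ 7 mod 9 and 43 ≡ 1 mod 7) yet 43 ≡ 43 (mod 63), not 31.

Both directions fail.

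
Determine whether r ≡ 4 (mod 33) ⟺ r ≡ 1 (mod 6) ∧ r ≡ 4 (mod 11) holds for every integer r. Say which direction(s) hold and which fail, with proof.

(→) This fails: r = 4 gives 4 ≡ 4 (mod 33) but 4 ≡ 4 (mod 6), so the conjunction on the right does not hold.

(←) Conversely, if r ≡ 1 (mod 6) and r ≡ 4 (mod 11), then by the Chinese remainder theorem r ≡ 37 (mod 66). Since 37 ≡ 4 (mod 33) and 33 ∣ 66, we get r ≡ 4 (mod 33).

Not equivalent: only (⇐) holds.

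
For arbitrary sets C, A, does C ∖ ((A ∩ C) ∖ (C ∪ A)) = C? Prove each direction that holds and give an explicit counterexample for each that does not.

Forward inclusion. Let x ∈ C ∖ ((A ∩ C) ∖ (C ∪ A)). Then either x ∈ C and x ∉ A; or x ∈ C ∩ A. In each case x ∈ C, so C ∖ ((A ∩ C) ∖ (C ∪ A)) ⊆ C.

Reverse inclusion. Let x ∈ C. Then either x ∈ C and x ∉ A; or x ∈ C ∩ A. In each case x ∈ C ∖ ((A ∩ C) ∖ (C ∪ A)), so C ⊆ C ∖ ((A ∩ C) ∖ (C ∪ A)).

Both inclusions hold; the sets are equal.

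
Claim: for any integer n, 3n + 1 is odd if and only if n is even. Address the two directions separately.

Equivalent; both directions hold.

(⇒) Suppose 3n + 1 is odd. Since 3 is odd, 3n and n have the same parity, so 3n + 1 ≡ n + 1 (mod 2). As 1 is odd, 3n + 1 is odd exactly when n is even. Thus n is even.

(⇐) Conversely, suppose n is even; write n = 2j. Then 3n + 1 = 3·(2j) + 1 = 2·3j + 1, which is odd.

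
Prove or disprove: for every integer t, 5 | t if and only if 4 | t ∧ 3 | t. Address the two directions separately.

(⇒) fails and (⇐) fails.

Forward direction. This fails: take t = 5. Certainly 5 ∣ 5, but 4 ∤ 5.

Converse. This fails: take t = 12. Both 4 ∣ 12 and 3 ∣ 12, yet 12 is not a multiple of 5 (since 12 = 2·5 + 2), so 5 ∤ 12.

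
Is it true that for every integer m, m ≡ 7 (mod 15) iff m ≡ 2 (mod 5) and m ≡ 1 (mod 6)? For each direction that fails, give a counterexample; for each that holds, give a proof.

Not equivalent: only (⇐) holds.

(→) This fails: m = 22 gives 22 ≡ 7 (mod 15) but 22 ≡ 4 (mod 6), so the conjunction on the right does not hold.

(←) Conversely, if m ≡ 2 (mod 5) and m ≡ 1 (mod 6), then by the Chinese remainder theorem m ≡ 7 (mod 30). Since 7 ≡ 7 (mod 15) and 15 ∣ 30, we get m ≡ 7 (mod 15).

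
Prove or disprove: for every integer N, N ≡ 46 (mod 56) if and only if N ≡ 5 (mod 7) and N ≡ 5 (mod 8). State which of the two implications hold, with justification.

[⇒] This fails: N = 46 gives 46 ≡ 46 (mod 56) but 46 ≡ 4 (mod 7), so the conjunction on the right does not hold.

[⇐] This fails: N = 5 satisfies both congruences on the right (5 ≡ 5 mod 7 and 5 ≡ 5 mod 8) yet 5 ≡ 5 (mod 56), not 46.

Neither direction holds.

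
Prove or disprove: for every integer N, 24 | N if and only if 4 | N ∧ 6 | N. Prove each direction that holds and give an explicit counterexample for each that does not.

(⇒) If 24 ∣ N, write N = 24q. Since 24 = 6·4, N = 4·(6q), so 4 ∣ N; and since 24 = 4·6, N = 6·(4q), so 6 ∣ N.

(⇐) This fails: take N = 12. Both 4 ∣ 12 and 6 ∣ 12, yet 12 is not a multiple of 24 (since 12 = 0·24 + 12), so 24 ∤ 12.

Not equivalent: only (⇒) holds.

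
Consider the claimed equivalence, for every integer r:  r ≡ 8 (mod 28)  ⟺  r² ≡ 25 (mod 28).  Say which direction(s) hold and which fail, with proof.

(⇒) fails and (⇐) fails.

(⇒) This fails: take r = 8. Then 8 ≡ 8 (mod 28), but 8² = 64 ≡ 8 (mod 28), not 25.

(⇐) This fails: take r = 5. Then 5² = 25 ≡ 25 (mod 28), yet 5 ≡ 5 (mod 28), not 8.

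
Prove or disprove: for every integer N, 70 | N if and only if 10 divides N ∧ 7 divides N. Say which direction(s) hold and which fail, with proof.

Both directions hold.

(⇒) If 70 ∣ N, write N = 70q. Since 70 = 7·10, N = 10·(7q), so 10 ∣ N; and since 70 = 10·7, N = 7·(10q), so 7 ∣ N.

(⇐) Suppose 10 ∣ N and 7 ∣ N. Any common multiple of 10 and 7 is a multiple of their lcm; here gcd(10, 7) = 1, so lcm(10, 7) = 10·7 = 70, so 70 ∣ N.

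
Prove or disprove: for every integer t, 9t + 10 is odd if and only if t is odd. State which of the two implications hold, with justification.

Forward direction. Suppose 9t + 10 is odd. Since 9 is odd, 9t and t have the same parity, so 9t + 10 ≡ t + 10 (mod 2). As 10 is even, 9t + 10 is odd exactly when t is odd. Thus t is odd.

Converse. Suppose t is odd; write t = 2j + 1. Then 9t + 10 = 9·(2j + 1) + 10 = 2·9j + 19, which is odd.

Both directions hold; the statement is true.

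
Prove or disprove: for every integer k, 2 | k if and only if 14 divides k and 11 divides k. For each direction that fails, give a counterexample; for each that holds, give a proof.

(←) Suppose 14 ∣ k and 11 ∣ k. Any common multiple of 14 and 11 is a multiple of their lcm; here gcd(14, 11) = 1, so lcm(14, 11) = 14·11 = 154, so 154 ∣ k. Since 2 ∣ 154, it follows that 2 ∣ k.

(→) This fails: take k = 2. Certainly 2 ∣ 2, but 14 ∤ 2.

(⇒) fails; (⇐) holds.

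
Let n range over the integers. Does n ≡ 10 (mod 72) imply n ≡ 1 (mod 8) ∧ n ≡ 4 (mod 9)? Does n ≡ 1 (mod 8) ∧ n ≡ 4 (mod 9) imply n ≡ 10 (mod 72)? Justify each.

(⟹) This fails: n = 10 gives 10 ≡ 10 (mod 72) but 10 ≡ 2 (mod 8), so the conjunction on the right does not hold.

(⟸) This fails: n = 49 satisfies both congruences on the right (49 ≡ 1 mod 8 and 49 ≡ 4 mod 9) yet 49 ≡ 49 (mod 72), not 10.

Both directions fail.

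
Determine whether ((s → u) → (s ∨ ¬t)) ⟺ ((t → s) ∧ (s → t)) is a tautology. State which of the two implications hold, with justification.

(→) This fails. Under t = F, u = F, s = T, the left side is true but the right side is false.

(←) Assume the antecedent. If t is true, the antecedent forces (t = T, u = F, s = T) or (t = T, u = T, s = T), and (s → u) → (s ∨ ¬t) holds there. If t is false, (s → u) → (s ∨ ¬t) reduces to true regardless of the other variables. Either way (s → u) → (s ∨ ¬t) holds.

Not equivalent: only (⇐) holds.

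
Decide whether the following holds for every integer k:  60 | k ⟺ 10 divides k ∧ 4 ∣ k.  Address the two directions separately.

The forward direction holds; the converse fails.

[⇒] If 60 ∣ k, write k = 60q. Since 60 = 6·10, k = 10·(6q), so 10 ∣ k; and since 60 = 15·4, k = 4·(15q), so 4 ∣ k.

[⇐] This fails: take k = 20. Both 10 ∣ 20 and 4 ∣ 20, yet 20 is not a multiple of 60 (since 20 = 0·60 + 20), so 60 ∤ 20.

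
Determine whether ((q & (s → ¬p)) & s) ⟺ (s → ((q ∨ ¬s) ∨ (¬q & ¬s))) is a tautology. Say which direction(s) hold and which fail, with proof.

(⇒) Assume the antecedent. If q is true, s → ((q ∨ ¬s) ∨ (¬q & ¬s)) reduces to true regardless of the other variables. If q is false, the antecedent cannot hold. Either way s → ((q ∨ ¬s) ∨ (¬q & ¬s)) holds.

(⇐) This fails. Under q = F, p = F, s = F, the left side is false but the right side is true.

The forward direction holds; the converse fails.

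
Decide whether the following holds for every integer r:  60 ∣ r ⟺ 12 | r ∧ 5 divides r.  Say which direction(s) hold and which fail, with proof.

(⇒) If 60 ∣ r, write r = 60q. Since 60 = 5·12, r = 12·(5q), so 12 ∣ r; and since 60 = 12·5, r = 5·(12q), so 5 ∣ r.

(⇐) Suppose 12 ∣ r and 5 ∣ r. Any common multiple of 12 and 5 is a multiple of their lcm; here gcd(12, 5) = 1, so lcm(12, 5) = 12·5 = 60, so 60 ∣ r.

Both directions hold.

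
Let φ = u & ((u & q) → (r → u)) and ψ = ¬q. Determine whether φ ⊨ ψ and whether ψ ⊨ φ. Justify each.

(⇒) fails and (⇐) fails.

(⟹) This fails. Under r = F, u = T, q = T, the left side is true but the right side is false.

(⟸) This fails. Under r = F, u = F, q = F, the left side is false but the right side is true.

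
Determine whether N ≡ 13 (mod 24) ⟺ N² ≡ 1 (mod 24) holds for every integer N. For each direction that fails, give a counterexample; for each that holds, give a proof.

[⇒] Suppose N ≡ 13 (mod 24). Write N = 24j + 13. Then (24j + 13)² = 576j² + 624j + 169 = 24(24j² + 26j + 7) + 1, so N² ≡ 1 (mod 24).

[⇐] This fails: take N = 1. Then 1² = 1 ≡ 1 (mod 24), yet 1 ≡ 1 (mod 24), not 13.

(⇒) holds; (⇐) fails.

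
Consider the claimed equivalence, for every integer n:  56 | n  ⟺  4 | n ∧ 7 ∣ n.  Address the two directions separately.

Not equivalent: only (⇒) holds.

(⇒) If 56 ∣ n, write n = 56q. Since 56 = 14·4, n = 4·(14q), so 4 ∣ n; and since 56 = 8·7, n = 7·(8q), so 7 ∣ n.

(⇐) This fails: take n = 28. Both 4 ∣ 28 and 7 ∣ 28, yet 28 is not a multiple of 56 (since 28 = 0·56 + 28), so 56 ∤ 28.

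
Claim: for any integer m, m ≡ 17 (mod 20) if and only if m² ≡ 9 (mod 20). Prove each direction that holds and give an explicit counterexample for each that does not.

Not equivalent: only (⇒) holds.

[⇐] This fails: take m = 3. Then 3² = 9 ≡ 9 (mod 20), yet 3 ≡ 3 (mod 20), not 17.

[⇒] Suppose m ≡ 17 (mod 20). Write m = 20j + 17. Then (20j + 17)² = 400j² + 680j + 289 = 20(20j² + 34j + 14) + 9, so m² ≡ 9 (mod 20).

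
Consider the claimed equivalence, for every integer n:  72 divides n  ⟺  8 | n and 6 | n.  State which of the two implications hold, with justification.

Only the forward direction holds.

Forward direction. If 72 ∣ n, write n = 72q. Since 72 = 9·8, n = 8·(9q), so 8 ∣ n; and since 72 = 12·6, n = 6·(12q), so 6 ∣ n.

Converse. This fails: take n = 24. Both 8 ∣ 24 and 6 ∣ 24, yet 24 is not a multiple of 72 (since 24 = 0·72 + 24), so 72 ∤ 24.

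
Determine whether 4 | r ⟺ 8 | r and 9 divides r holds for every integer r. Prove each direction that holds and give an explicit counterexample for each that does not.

[⇒] This fails: take r = 4. Certainly 4 ∣ 4, but 8 ∤ 4.

[⇐] Suppose 8 ∣ r and 9 ∣ r. Any common multiple of 8 and 9 is a multiple of their lcm; here gcd(8, 9) = 1, so lcm(8, 9) = 8·9 = 72, so 72 ∣ r. Since 4 ∣ 72, it follows that 4 ∣ r.

Only the reverse direction holds.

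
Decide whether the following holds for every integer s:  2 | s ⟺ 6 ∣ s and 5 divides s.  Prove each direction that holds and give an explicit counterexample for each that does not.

(⟹) This fails: take s = 2. Certainly 2 ∣ 2, but 6 ∤ 2.

(⟸) Suppose 6 ∣ s and 5 ∣ s. Any common multiple of 6 and 5 is a multiple of their lcm; here gcd(6, 5) = 1, so lcm(6, 5) = 6·5 = 30, so 30 ∣ s. Since 2 ∣ 30, it follows that 2 ∣ s.

Only the converse holds.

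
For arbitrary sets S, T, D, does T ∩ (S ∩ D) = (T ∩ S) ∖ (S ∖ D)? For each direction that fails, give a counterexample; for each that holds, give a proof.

(⊆) Let x ∈ T ∩ (S ∩ D). Then x ∈ S ∩ T ∩ D, from which x ∈ (T ∩ S) ∖ (S ∖ D).

(⊇) Let x ∈ (T ∩ S) ∖ (S ∖ D). Then x ∈ S ∩ T ∩ D, from which x ∈ T ∩ (S ∩ D).

The two sets are equal.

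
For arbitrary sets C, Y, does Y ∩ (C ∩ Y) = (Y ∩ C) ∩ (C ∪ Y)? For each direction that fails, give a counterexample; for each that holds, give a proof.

Both inclusions hold.

(⟹) Let x ∈ Y ∩ (C ∩ Y). Then x ∈ C ∩ Y, from which x ∈ (Y ∩ C) ∩ (C ∪ Y).

(⟸) Let x ∈ (Y ∩ C) ∩ (C ∪ Y). Then x ∈ C ∩ Y, from which x ∈ Y ∩ (C ∩ Y).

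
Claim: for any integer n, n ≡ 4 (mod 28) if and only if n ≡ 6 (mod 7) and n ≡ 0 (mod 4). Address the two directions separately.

Both directions fail.

(⟹) This fails: n = 4 gives 4 ≡ 4 (mod 28) but 4 ≡ 4 (mod 7), so the conjunction on the right does not hold.

(⟸) This fails: n = 20 satisfies both congruences on the right (20 ≡ 6 mod 7 and 20 ≡ 0 mod 4) yet 20 ≡ 20 (mod 28), not 4.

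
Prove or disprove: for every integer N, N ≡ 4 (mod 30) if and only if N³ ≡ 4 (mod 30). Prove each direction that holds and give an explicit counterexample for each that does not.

Forward direction. Suppose N ≡ 4 (mod 30). Write N = 30j + 4. Then (30j + 4)³ = 27000j³ + 10800j² + 1440j + 64 = 30(900j³ + 360j² + 48j + 2) + 4, so N³ ≡ 4 (mod 30).

Converse. Suppose N³ ≡ 4 (mod 30). The only residue r in {0, …, 29} with r³ ≡ 4 (mod 30) is r = 4, so N ≡ 4 (mod 30).

Both directions hold.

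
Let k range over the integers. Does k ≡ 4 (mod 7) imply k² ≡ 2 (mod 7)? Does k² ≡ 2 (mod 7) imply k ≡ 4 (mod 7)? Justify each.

(⇒) holds; (⇐) fails.

(←) This fails: take k = 3. Then 3² = 9 ≡ 2 (mod 7), yet 3 ≡ 3 (mod 7), not 4.

(→) Suppose k ≡ 4 (mod 7). Write k = 7j + 4. Then (7j + 4)² = 49j² + 56j + 16 = 7(7j² + 8j + 2) + 2, so k² ≡ 2 (mod 7).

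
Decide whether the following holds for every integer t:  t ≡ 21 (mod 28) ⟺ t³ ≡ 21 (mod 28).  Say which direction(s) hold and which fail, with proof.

Both directions hold; the statement is true.

Converse. Suppose t³ ≡ 21 (mod 28). The only residue r in {0, …, 27} with r³ ≡ 21 (mod 28) is r = 21, so t ≡ 21 (mod 28).

Forward direction. Suppose t ≡ 21 (mod 28). Write t = 28j + 21. Then (28j + 21)³ = 21952j³ + 49392j² + 37044j + 9261 = 28(784j³ + 1764j² + 1323j + 330) + 21, so t³ ≡ 21 (mod 28).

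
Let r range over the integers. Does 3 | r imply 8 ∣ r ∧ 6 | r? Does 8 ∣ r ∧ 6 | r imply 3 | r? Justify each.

Not equivalent: only (⇐) holds.

Forward direction. This fails: take r = 3. Certainly 3 ∣ 3, but 8 ∤ 3.

Converse. Suppose 8 ∣ r and 6 ∣ r. Any common multiple of 8 and 6 is a multiple of their lcm; here lcm(8, 6) = 8·6/gcd(8, 6) = 48/2 = 24, so 24 ∣ r. Since 3 ∣ 24, it follows that 3 ∣ r.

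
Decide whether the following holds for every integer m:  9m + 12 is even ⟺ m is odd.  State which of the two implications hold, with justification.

Both directions fail.

[⇒] This fails: m = 0 gives 9m + 12 = 12, which is even, but 0 is even, not odd.

[⇐] This also fails: m = 3 is odd, but 9m + 12 = 39 is odd, not even.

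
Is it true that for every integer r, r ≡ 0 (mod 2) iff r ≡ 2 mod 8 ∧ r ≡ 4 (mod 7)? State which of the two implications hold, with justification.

The forward direction fails; the converse holds.

[⇒] This fails: r = 0 gives 0 ≡ 0 (mod 2) but 0 ≡ 0 (mod 8), so the conjunction on the right does not hold.

[⇐] Conversely, if r ≡ 2 (mod 8) and r ≡ 4 (mod 7), then by the Chinese remainder theorem r ≡ 18 (mod 56). Since 18 ≡ 0 (mod 2) and 2 ∣ 56, we get r ≡ 0 (mod 2).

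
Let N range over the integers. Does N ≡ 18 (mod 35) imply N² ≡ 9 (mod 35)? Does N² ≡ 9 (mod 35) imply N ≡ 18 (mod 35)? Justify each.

The forward direction holds; the converse fails.

Forward direction. Suppose N ≡ 18 (mod 35). Write N = 35j + 18. Then (35j + 18)² = 1225j² + 1260j + 324 = 35(35j² + 36j + 9) + 9, so N² ≡ 9 (mod 35).

Converse. This fails: take N = 3. Then 3² = 9 ≡ 9 (mod 35), yet 3 ≡ 3 (mod 35), not 18.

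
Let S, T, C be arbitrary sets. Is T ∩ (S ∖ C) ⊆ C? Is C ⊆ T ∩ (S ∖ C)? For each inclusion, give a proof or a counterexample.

(⟹) This inclusion fails. Take S = {1}, T = {1}, C = ∅; then 1 ∈ T ∩ (S ∖ C) but 1 ∉ C.

(⟸) This inclusion fails. Take S = ∅, T = ∅, C = {1}; then 1 ∈ C but 1 ∉ T ∩ (S ∖ C).

(⊆) fails and (⊇) fails.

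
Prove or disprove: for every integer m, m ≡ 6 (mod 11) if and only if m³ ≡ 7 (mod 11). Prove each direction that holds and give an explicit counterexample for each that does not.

Forward direction. Suppose m ≡ 6 (mod 11). Write m = 11j + 6. Then (11j + 6)³ = 1331j³ + 2178j² + 1188j + 216 = 11(121j³ + 198j² + 108j + 19) + 7, so m³ ≡ 7 (mod 11).

Converse. Suppose m³ ≡ 7 (mod 11). The only residue r in {0, …, 10} with r³ ≡ 7 (mod 11) is r = 6, so m ≡ 6 (mod 11).

Both directions hold.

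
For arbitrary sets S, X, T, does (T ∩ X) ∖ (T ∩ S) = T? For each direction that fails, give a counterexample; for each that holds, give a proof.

(⟹) Let x ∈ (T ∩ X) ∖ (T ∩ S). Then x ∈ X ∩ T and x ∉ S, from which x ∈ T.

(⟸) This inclusion fails. Take S = ∅, X = ∅, T = {1}; then 1 ∈ T but 1 ∉ (T ∩ X) ∖ (T ∩ S).

Only the forward inclusion holds.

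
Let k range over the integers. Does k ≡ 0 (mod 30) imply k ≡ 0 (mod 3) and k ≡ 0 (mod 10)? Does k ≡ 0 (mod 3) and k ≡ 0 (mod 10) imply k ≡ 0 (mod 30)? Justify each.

Both directions hold.

(⟸) If k ≡ 0 (mod 3) and k ≡ 0 (mod 10), then by the Chinese remainder theorem k ≡ 0 (mod 30). This is exactly k ≡ 0 (mod 30).

(⟹) Suppose k ≡ 0 (mod 30); write k = 30j + 0. Since 3 ∣ 30, reducing mod 3 gives k ≡ 0 (mod 3); since 10 ∣ 30, reducing mod 10 gives k ≡ 0 (mod 10).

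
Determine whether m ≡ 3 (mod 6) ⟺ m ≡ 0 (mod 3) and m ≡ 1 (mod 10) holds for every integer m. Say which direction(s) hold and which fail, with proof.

Converse. If m ≡ 0 (mod 3) and m ≡ 1 (mod 10), then by the Chinese remainder theorem m ≡ 21 (mod 30). Since 21 ≡ 3 (mod 6) and 6 ∣ 30, we get m ≡ 3 (mod 6).

Forward direction. This fails: m = 3 gives 3 ≡ 3 (mod 6) but 3 ≡ 3 (mod 10), so the conjunction on the right does not hold.

Not equivalent: only (⇐) holds.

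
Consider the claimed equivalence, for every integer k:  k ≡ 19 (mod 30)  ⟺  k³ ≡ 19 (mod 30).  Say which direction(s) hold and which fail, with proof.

(←) Suppose k³ ≡ 19 (mod 30). The only residue r in {0, …, 29} with r³ ≡ 19 (mod 30) is r = 19, so k ≡ 19 (mod 30).

(→) Suppose k ≡ 19 (mod 30). Write k = 30j + 19. Then (30j + 19)³ = 27000j³ + 51300j² + 32490j + 6859 = 30(900j³ + 1710j² + 1083j + 228) + 19, so k³ ≡ 19 (mod 30).

Both directions hold; the statement is true.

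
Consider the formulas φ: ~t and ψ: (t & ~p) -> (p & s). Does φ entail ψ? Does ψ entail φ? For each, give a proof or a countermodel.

The forward direction holds; the converse fails.

(⟹) Assume the antecedent. If p is true, (t & ~p) -> (p & s) reduces to true regardless of the other variables. If p is false, the antecedent forces (p = F, t = F, s = F) or (p = F, t = F, s = T), and (t & ~p) -> (p & s) holds there. Either way (t & ~p) -> (p & s) holds.

(⟸) This fails. Under p = T, t = T, s = F, the left side is false but the right side is true.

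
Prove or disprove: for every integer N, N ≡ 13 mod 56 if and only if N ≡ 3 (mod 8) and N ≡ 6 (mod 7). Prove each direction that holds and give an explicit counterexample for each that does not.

(⇒) fails and (⇐) fails.

[⇒] This fails: N = 13 gives 13 ≡ 13 (mod 56) but 13 ≡ 5 (mod 8), so the conjunction on the right does not hold.

[⇐] This fails: N = 27 satisfies both congruences on the right (27 ≡ 3 mod 8 and 27 ≡ 6 mod 7) yet 27 ≡ 27 (mod 56), not 13.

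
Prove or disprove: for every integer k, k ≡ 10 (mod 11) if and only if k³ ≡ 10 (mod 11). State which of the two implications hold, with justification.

(⟸) Suppose k³ ≡ 10 (mod 11). The only residue r in {0, …, 10} with r³ ≡ 10 (mod 11) is r = 10, so k ≡ 10 (mod 11).

(⟹) Suppose k ≡ 10 (mod 11). Write k = 11j + 10. Then (11j + 10)³ = 1331j³ + 3630j² + 3300j + 1000 = 11(121j³ + 330j² + 300j + 90) + 10, so k³ ≡ 10 (mod 11).

Equivalent; both directions hold.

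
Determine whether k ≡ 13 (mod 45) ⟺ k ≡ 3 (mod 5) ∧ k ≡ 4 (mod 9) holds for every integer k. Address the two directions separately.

Equivalent; both directions hold.

(→) Suppose k ≡ 13 (mod 45); write k = 45j + 13. Since 5 ∣ 45, reducing mod 5 gives k ≡ 13 ≡ 3 (mod 5); since 9 ∣ 45, reducing mod 9 gives k ≡ 13 ≡ 4 (mod 9).

(←) Conversely, if k ≡ 3 (mod 5) and k ≡ 4 (mod 9), then by the Chinese remainder theorem k ≡ 13 (mod 45). This is exactly k ≡ 13 (mod 45).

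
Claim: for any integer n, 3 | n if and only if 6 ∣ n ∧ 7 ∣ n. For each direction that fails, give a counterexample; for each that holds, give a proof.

Only the reverse direction holds.

(⇒) This fails: take n = 3. Certainly 3 ∣ 3, but 6 ∤ 3.

(⇐) Suppose 6 ∣ n and 7 ∣ n. Any common multiple of 6 and 7 is a multiple of their lcm; here gcd(6, 7) = 1, so lcm(6, 7) = 6·7 = 42, so 42 ∣ n. Since 3 ∣ 42, it follows that 3 ∣ n.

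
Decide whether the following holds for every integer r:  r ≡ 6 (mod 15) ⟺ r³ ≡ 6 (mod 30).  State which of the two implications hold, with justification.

(⇒) This fails: take r = 21. Then 21 ≡ 6 (mod 15), but 21³ = 9261 ≡ 21 (mod 30), not 6.

(⇐) Conversely, the residues r modulo 30 with r³ ≡ 6 (mod 30) are exactly {6}, and each is ≡ 6 (mod 15).

Only the reverse direction holds.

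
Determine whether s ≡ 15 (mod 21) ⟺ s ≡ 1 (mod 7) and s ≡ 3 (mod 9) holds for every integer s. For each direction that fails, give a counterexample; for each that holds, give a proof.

Not equivalent: only (⇐) holds.

(→) This fails: s = 36 gives 36 ≡ 15 (mod 21) but 36 ≡ 0 (mod 9), so the conjunction on the right does not hold.

(←) Conversely, if s ≡ 1 (mod 7) and s ≡ 3 (mod 9), then by the Chinese remainder theorem s ≡ 57 (mod 63). Since 57 ≡ 15 (mod 21) and 21 ∣ 63, we get s ≡ 15 (mod 21).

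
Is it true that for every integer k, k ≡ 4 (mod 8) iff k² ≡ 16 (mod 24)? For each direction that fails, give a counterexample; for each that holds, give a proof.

(⇒) This fails: take k = 12. Then 12 ≡ 4 (mod 8), but 12² = 144 ≡ 0 (mod 24), not 16.

(⇐) This fails: take k = 8. Then 8² = 64 ≡ 16 (mod 24), yet 8 ≡ 0 (mod 8), not 4.

Both directions fail.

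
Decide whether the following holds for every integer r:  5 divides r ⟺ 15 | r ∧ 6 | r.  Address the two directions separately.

(⇒) fails; (⇐) holds.

(⟹) This fails: take r = 5. Certainly 5 ∣ 5, but 15 ∤ 5.

(⟸) Suppose 15 ∣ r and 6 ∣ r. Any common multiple of 15 and 6 is a multiple of their lcm; here lcm(15, 6) = 15·6/gcd(15, 6) = 90/3 = 30, so 30 ∣ r. Since 5 ∣ 30, it follows that 5 ∣ r.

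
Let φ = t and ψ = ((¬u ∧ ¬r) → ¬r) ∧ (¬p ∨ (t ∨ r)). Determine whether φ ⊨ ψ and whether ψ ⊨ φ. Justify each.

Only the forward direction holds.

[⇐] This fails. Under p = F, t = F, u = F, r = F, the left side is false but the right side is true.

[⇒] Assume the antecedent. If t is true, the consequent reduces to true regardless of the other variables. If t is false, the antecedent cannot hold. Either way the consequent holds.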